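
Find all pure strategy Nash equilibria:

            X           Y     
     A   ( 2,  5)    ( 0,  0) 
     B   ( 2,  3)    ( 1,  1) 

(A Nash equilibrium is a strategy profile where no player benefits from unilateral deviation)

Nash equilibrium: (A, X), (B, X)

Work:
Best responses:
  P1 vs X: payoffs [2, 2] → best response A/B (payoff 2)
  P1 vs Y: payoffs [0, 1] → best response B (payoff 1)
  P2 vs A: payoffs [5, 0] → best response X (payoff 5)
  P2 vs B: payoffs [3, 1] → best response X (payoff 3)
Mutual best responses: (A,X), (B,X) → Nash equilibria.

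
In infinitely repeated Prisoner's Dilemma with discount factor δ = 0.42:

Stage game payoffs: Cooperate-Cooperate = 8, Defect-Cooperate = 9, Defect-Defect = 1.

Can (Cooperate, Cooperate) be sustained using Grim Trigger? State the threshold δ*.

δ* = 0.125; since δ = 0.42 ≥ 0.125, cooperation can be sustained

Work:
For Grim Trigger:
Cooperate forever: 8/(1-δ)
Defect then punished: 9 + 1·δ/(1-δ)
Need: 8/(1-δ) ≥ 9 + 1·δ/(1-δ)
Solving: δ ≥ (T-R)/(T-P) = (9-8)/(9-1) = 0.125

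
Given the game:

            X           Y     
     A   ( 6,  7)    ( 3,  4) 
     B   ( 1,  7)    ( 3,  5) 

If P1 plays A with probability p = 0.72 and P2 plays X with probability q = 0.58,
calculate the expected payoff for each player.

E[P1] = 3.928, E[P2] = 5.8576

Work:
E[P1] = p·q·π₁(A,X) + p·(1-q)·π₁(A,Y) + (1-p)·q·π₁(B,X) + (1-p)·(1-q)·π₁(B,Y)
= 0.72·0.58·6 + 0.72·0.42·3 + 0.28·0.58·1 + 0.28·0.42·3
= 3.928

E[P2] = 5.8576 (similar calculation)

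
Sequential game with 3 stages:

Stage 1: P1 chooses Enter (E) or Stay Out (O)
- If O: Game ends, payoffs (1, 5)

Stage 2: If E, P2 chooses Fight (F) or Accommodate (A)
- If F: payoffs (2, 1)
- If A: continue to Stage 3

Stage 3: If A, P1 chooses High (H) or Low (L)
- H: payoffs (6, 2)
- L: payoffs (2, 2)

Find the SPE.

SPE: (E, A, H); Outcome (6, 2)

Work:
Stage 3: P1 chooses H (6 vs 2)
Stage 2: P2: F->1, A->2 (anticipating H). Choose A
Stage 1: P1: O->1, E->6 (anticipating A, H). Choose E
SPE path: E -> A -> H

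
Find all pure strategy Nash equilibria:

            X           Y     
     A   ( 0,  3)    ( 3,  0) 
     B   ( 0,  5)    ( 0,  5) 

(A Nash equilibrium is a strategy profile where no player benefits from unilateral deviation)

Nash equilibrium: (A, X), (B, X)

Work:
Best responses:
  P1 vs X: payoffs [0, 0] → best response A/B (payoff 0)
  P1 vs Y: payoffs [3, 0] → best response A (payoff 3)
  P2 vs A: payoffs [3, 0] → best response X (payoff 3)
  P2 vs B: payoffs [5, 5] → best response X/Y (payoff 5)
Mutual best responses: (A,X), (B,X) → Nash equilibria.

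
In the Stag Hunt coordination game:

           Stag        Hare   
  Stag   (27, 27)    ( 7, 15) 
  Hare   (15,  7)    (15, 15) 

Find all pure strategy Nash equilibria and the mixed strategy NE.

Pure NE: (Stag, Stag) and (Hare, Hare); Mixed NE: p = 0.4, q = 0.4

Work:
Check pure NE:
(Stag, Stag): (27, 27) - no unilateral deviation beneficial
(Hare, Hare): (15, 15) - no unilateral deviation beneficial
Mixed NE: P1 plays Stag with p = 0.4, P2 plays Stag with q = 0.4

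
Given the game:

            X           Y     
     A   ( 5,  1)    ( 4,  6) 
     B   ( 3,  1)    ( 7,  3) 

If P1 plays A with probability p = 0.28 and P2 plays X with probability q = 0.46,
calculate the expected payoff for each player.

E[P1] = 4.964, E[P2] = 2.5336

Work:
E[P1] = p·q·π₁(A,X) + p·(1-q)·π₁(A,Y) + (1-p)·q·π₁(B,X) + (1-p)·(1-q)·π₁(B,Y)
= 0.28·0.46·5 + 0.28·0.54·4 + 0.72·0.46·3 + 0.72·0.54·7
= 4.964

E[P2] = 2.5336 (similar calculation)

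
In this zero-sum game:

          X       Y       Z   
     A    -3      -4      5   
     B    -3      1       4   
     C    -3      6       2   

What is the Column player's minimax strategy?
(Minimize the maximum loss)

Column should play X, value = -3

Work:
Column player minimizes Row's maximum payoff:
Column X: max payoff to Row = -3
Column Y: max payoff to Row = 6
Column Z: max payoff to Row = 5
Minimum is -3, achieved by column X.
Minimax strategy: X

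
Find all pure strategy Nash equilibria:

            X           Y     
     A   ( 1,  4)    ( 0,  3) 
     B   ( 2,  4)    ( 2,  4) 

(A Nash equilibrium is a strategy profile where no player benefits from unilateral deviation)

Nash equilibrium: (B, X), (B, Y)

Work:
Best responses:
  P1 vs X: payoffs [1, 2] → best response B (payoff 2)
  P1 vs Y: payoffs [0, 2] → best response B (payoff 2)
  P2 vs A: payoffs [4, 3] → best response X (payoff 4)
  P2 vs B: payoffs [4, 4] → best response X/Y (payoff 4)
Mutual best responses: (B,X), (B,Y) → Nash equilibria.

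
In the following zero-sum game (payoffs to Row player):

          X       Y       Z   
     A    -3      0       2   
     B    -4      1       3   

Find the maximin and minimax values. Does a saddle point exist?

Maximin = -3, Minimax = -3, Saddle: True

Work:
Row minimums: [-3, -4] → maximin = -3
Column maximums: [-3, 1, 3] → minimax = -3
Saddle point exists! Game value = -3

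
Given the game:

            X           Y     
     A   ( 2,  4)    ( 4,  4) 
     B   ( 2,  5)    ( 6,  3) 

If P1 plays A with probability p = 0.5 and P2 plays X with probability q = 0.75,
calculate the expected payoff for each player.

E[P1] = 2.75, E[P2] = 4.25

Work:
E[P1] = p·q·π₁(A,X) + p·(1-q)·π₁(A,Y) + (1-p)·q·π₁(B,X) + (1-p)·(1-q)·π₁(B,Y)
= 0.5·0.75·2 + 0.5·0.25·4 + 0.5·0.75·2 + 0.5·0.25·6
= 2.75

E[P2] = 4.25 (similar calculation)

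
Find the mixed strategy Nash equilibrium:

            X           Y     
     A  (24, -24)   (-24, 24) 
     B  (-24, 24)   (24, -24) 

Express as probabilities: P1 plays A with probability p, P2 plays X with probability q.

p = 0.5, q = 0.5

Work:
Find probabilities that make opponent indifferent:
P2 chooses q to make P1 indifferent between A and B
P1 chooses p to make P2 indifferent between X and Y
Mixed NE: P1 plays (A: 0.5, B: 0.5), P2 plays (X: 0.5, Y: 0.5)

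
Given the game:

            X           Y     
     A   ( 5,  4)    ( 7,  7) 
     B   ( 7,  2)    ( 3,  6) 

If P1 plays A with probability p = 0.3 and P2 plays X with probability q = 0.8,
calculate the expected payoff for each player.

E[P1] = 5.96, E[P2] = 3.34

Work:
E[P1] = p·q·π₁(A,X) + p·(1-q)·π₁(A,Y) + (1-p)·q·π₁(B,X) + (1-p)·(1-q)·π₁(B,Y)
= 0.3·0.8·5 + 0.3·0.2·7 + 0.7·0.8·7 + 0.7·0.2·3
= 5.96

E[P2] = 3.34 (similar calculation)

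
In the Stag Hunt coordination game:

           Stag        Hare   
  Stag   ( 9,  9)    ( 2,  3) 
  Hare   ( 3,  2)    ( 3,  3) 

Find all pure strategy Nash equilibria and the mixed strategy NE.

Pure NE: (Stag, Stag) and (Hare, Hare); Mixed NE: p = 0.1429, q = 0.1429

Work:
Check pure NE:
(Stag, Stag): (9, 9) - no unilateral deviation beneficial
(Hare, Hare): (3, 3) - no unilateral deviation beneficial
Mixed NE: P1 plays Stag with p = 0.1429, P2 plays Stag with q = 0.1429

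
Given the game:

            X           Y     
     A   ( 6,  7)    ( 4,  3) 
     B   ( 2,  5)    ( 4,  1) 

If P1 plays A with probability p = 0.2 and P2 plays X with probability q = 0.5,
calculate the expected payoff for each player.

E[P1] = 3.4, E[P2] = 3.4

Work:
E[P1] = p·q·π₁(A,X) + p·(1-q)·π₁(A,Y) + (1-p)·q·π₁(B,X) + (1-p)·(1-q)·π₁(B,Y)
= 0.2·0.5·6 + 0.2·0.5·4 + 0.8·0.5·2 + 0.8·0.5·4
= 3.4

E[P2] = 3.4 (similar calculation)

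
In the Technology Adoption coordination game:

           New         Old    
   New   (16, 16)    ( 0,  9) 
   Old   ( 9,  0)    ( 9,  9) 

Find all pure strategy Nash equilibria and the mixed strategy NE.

Pure NE: (New, New) and (Old, Old); Mixed NE: p = 0.5625, q = 0.5625

Work:
Check pure NE:
(New, New): (16, 16) - no unilateral deviation beneficial
(Old, Old): (9, 9) - no unilateral deviation beneficial
Mixed NE: P1 plays New with p = 0.5625, P2 plays New with q = 0.5625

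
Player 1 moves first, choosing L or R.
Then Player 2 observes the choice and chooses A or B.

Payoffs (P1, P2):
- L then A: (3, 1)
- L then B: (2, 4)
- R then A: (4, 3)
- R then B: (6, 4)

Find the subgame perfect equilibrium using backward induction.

P1 plays R, P2 plays B after L and B after R; Payoff (6, 4)

Work:
Backward induction:
After L: P2 chooses B → P1 gets 2
After R: P2 chooses B → P1 gets 6
P1 chooses R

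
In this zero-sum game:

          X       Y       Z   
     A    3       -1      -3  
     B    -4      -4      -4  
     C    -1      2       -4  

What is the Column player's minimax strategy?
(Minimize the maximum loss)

Column should play Z, value = -3

Work:
Column player minimizes Row's maximum payoff:
Column X: max payoff to Row = 3
Column Y: max payoff to Row = 2
Column Z: max payoff to Row = -3
Minimum is -3, achieved by column Z.
Minimax strategy: Z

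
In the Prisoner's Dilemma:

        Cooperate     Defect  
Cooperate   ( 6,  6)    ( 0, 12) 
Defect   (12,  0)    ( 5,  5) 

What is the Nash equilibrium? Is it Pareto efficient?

(Defect, Defect) is NE; not Pareto efficient

Work:
Defect dominates Cooperate for both players:
If P2 cooperates: Defect (12) > Cooperate (6)
If P2 defects: Defect (5) > Cooperate (0)
NE: (Defect, Defect) with payoff (5, 5)
But (Cooperate, Cooperate) = (6, 6) Pareto dominates (5, 5)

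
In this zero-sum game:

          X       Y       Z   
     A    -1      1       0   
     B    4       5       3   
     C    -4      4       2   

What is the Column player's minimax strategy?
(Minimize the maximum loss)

Column should play Z, value = 3

Work:
Column player minimizes Row's maximum payoff:
Column X: max payoff to Row = 4
Column Y: max payoff to Row = 5
Column Z: max payoff to Row = 3
Minimum is 3, achieved by column Z.
Minimax strategy: Z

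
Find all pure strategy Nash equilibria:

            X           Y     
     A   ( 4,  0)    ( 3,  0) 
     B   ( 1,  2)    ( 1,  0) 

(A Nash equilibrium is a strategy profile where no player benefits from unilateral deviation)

Nash equilibrium: (A, X), (A, Y)

Work:
Best responses:
  P1 vs X: payoffs [4, 1] → best response A (payoff 4)
  P1 vs Y: payoffs [3, 1] → best response A (payoff 3)
  P2 vs A: payoffs [0, 0] → best response X/Y (payoff 0)
  P2 vs B: payoffs [2, 0] → best response X (payoff 2)
Mutual best responses: (A,X), (A,Y) → Nash equilibria.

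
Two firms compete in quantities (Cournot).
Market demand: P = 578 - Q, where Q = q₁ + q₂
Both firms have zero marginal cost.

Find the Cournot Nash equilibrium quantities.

q₁* = q₂* = 192.67; P* = 192.67

Work:
Profit: π_i = P·q_i = (a - q_i - q_j)·q_i
FOC: ∂π_i/∂q_i = a - 2q_i - q_j = 0
Reaction function: q_i = (578 - q_j)/2
Symmetry: q* = 578/3 = 192.67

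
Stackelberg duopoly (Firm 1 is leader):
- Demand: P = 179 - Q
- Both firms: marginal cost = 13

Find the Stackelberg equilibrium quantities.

q₁* (leader) = 83.0, q₂* (follower) = 41.5

Work:
Follower's reaction: q₂ = (a - c - q₁)/2
Leader substitutes: π₁ = q₁·(a - q₁ - (a-c-q₁)/2 - c)
FOC: q₁* = (179 - 13)/2 = 83.00
Then: q₂* = (179 - 13 - 83.0)/2 = 41.50
Leader has first-mover advantage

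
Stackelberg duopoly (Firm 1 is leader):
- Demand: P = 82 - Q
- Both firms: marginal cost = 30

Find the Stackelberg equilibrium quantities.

q₁* (leader) = 26.0, q₂* (follower) = 13.0

Work:
Follower's reaction: q₂ = (a - c - q₁)/2
Leader substitutes: π₁ = q₁·(a - q₁ - (a-c-q₁)/2 - c)
FOC: q₁* = (82 - 30)/2 = 26.00
Then: q₂* = (82 - 30 - 26.0)/2 = 13.00
Leader has first-mover advantage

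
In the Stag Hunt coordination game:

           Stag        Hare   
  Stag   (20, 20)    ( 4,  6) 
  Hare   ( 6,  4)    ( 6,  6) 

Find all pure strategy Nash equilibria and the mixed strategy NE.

Pure NE: (Stag, Stag) and (Hare, Hare); Mixed NE: p = 0.125, q = 0.125

Work:
Check pure NE:
(Stag, Stag): (20, 20) - no unilateral deviation beneficial
(Hare, Hare): (6, 6) - no unilateral deviation beneficial
Mixed NE: P1 plays Stag with p = 0.125, P2 plays Stag with q = 0.125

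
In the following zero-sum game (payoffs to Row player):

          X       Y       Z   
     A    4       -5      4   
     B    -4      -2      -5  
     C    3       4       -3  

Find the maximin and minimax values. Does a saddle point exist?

Maximin = -3, Minimax = 4, Saddle: False

Work:
Row minimums: [-5, -5, -3] → maximin = -3
Column maximums: [4, 4, 4] → minimax = 4
No saddle point (maximin ≠ minimax). Mixed strategy needed.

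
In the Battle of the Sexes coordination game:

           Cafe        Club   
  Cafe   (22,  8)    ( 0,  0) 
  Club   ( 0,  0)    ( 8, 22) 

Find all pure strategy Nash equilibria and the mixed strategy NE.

Pure NE: (Cafe, Cafe) and (Club, Club); Mixed NE: p = 0.7333, q = 0.2667

Work:
Check pure NE:
(Cafe, Cafe): (22, 8) - no unilateral deviation beneficial
(Club, Club): (8, 22) - no unilateral deviation beneficial
Mixed NE: P1 plays Cafe with p = 0.7333, P2 plays Cafe with q = 0.2667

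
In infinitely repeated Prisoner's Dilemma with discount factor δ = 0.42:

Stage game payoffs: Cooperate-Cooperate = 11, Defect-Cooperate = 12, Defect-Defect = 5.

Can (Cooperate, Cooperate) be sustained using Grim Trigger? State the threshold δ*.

δ* = 0.1429; since δ = 0.42 ≥ 0.1429, cooperation can be sustained

Work:
For Grim Trigger:
Cooperate forever: 11/(1-δ)
Defect then punished: 12 + 5·δ/(1-δ)
Need: 11/(1-δ) ≥ 12 + 5·δ/(1-δ)
Solving: δ ≥ (T-R)/(T-P) = (12-11)/(12-5) = 0.1429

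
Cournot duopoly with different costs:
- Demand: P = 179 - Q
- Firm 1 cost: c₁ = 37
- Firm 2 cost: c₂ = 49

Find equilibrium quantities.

q₁* = 51.33, q₂* = 39.33

Work:
Reaction: q₁ = (179 - 37 - q₂)/2
Reaction: q₂ = (179 - 49 - q₁)/2
Solve simultaneously:
q₁* = (179 - 2×37 + 49)/3 = 51.33
q₂* = (179 - 2×49 + 37)/3 = 39.33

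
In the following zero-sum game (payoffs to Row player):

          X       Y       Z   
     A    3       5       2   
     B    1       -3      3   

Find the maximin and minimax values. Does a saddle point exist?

Maximin = 2, Minimax = 3, Saddle: False

Work:
Row minimums: [2, -3] → maximin = 2
Column maximums: [3, 5, 3] → minimax = 3
No saddle point (maximin ≠ minimax). Mixed strategy needed.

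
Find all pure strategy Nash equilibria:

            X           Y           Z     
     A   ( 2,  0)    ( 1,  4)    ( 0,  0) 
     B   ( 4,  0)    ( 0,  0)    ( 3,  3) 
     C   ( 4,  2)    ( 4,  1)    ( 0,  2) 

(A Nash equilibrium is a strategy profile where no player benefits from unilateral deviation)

Nash equilibrium: (B, Z), (C, X)

Work:
Best responses:
  P1 vs X: payoffs [2, 4, 4] → best response B/C (payoff 4)
  P1 vs Y: payoffs [1, 0, 4] → best response C (payoff 4)
  P1 vs Z: payoffs [0, 3, 0] → best response B (payoff 3)
  P2 vs A: payoffs [0, 4, 0] → best response Y (payoff 4)
  P2 vs B: payoffs [0, 0, 3] → best response Z (payoff 3)
  P2 vs C: payoffs [2, 1, 2] → best response X/Z (payoff 2)
Mutual best responses: (B,Z), (C,X) → Nash equilibria.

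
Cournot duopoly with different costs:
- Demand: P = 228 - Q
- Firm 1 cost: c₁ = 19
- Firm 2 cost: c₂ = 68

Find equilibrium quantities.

q₁* = 86.0, q₂* = 37.0

Work:
Reaction: q₁ = (228 - 19 - q₂)/2
Reaction: q₂ = (228 - 68 - q₁)/2
Solve simultaneously:
q₁* = (228 - 2×19 + 68)/3 = 86.0
q₂* = (228 - 2×68 + 19)/3 = 37.0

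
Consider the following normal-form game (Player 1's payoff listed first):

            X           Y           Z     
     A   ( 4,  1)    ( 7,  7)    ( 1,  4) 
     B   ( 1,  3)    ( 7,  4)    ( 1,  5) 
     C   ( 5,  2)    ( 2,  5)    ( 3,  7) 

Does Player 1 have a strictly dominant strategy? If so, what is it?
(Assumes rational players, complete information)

No strictly dominant strategy exists for Player 1

Work:
A strategy strictly dominates another if it gives a strictly higher payoff against every opponent action. Compare each pair of P1's strategies column-by-column:
  A vs B: [4 vs 1, 7 vs 7, 1 vs 1] → A does not strictly dominate B (column Y: 7 ≤ 7)
  A vs C: [4 vs 5, 7 vs 2, 1 vs 3] → A does not strictly dominate C (column X: 4 ≤ 5)
  B vs A: [1 vs 4, 7 vs 7, 1 vs 1] → B does not strictly dominate A (column X: 1 ≤ 4)
  B vs C: [1 vs 5, 7 vs 2, 1 vs 3] → B does not strictly dominate C (column X: 1 ≤ 5)
  C vs A: [5 vs 4, 2 vs 7, 3 vs 1] → C does not strictly dominate A (column Y: 2 ≤ 7)
  C vs B: [5 vs 1, 2 vs 7, 3 vs 1] → C does not strictly dominate B (column Y: 2 ≤ 7)
No single strategy strictly dominates all others → no strictly dominant strategy.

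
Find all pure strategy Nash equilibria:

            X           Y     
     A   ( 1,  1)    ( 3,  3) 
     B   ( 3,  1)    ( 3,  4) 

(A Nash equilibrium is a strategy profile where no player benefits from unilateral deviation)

Nash equilibrium: (A, Y), (B, Y)

Work:
Best responses:
  P1 vs X: payoffs [1, 3] → best response B (payoff 3)
  P1 vs Y: payoffs [3, 3] → best response A/B (payoff 3)
  P2 vs A: payoffs [1, 3] → best response Y (payoff 3)
  P2 vs B: payoffs [1, 4] → best response Y (payoff 4)
Mutual best responses: (A,Y), (B,Y) → Nash equilibria.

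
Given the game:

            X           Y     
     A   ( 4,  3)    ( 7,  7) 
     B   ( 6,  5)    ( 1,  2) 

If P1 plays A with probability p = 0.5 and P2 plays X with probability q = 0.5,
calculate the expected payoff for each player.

E[P1] = 4.5, E[P2] = 4.25

Work:
E[P1] = p·q·π₁(A,X) + p·(1-q)·π₁(A,Y) + (1-p)·q·π₁(B,X) + (1-p)·(1-q)·π₁(B,Y)
= 0.5·0.5·4 + 0.5·0.5·7 + 0.5·0.5·6 + 0.5·0.5·1
= 4.5

E[P2] = 4.25 (similar calculation)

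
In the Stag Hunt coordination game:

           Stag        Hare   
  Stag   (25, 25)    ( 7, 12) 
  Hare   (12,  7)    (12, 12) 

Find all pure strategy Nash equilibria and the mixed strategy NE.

Pure NE: (Stag, Stag) and (Hare, Hare); Mixed NE: p = 0.2778, q = 0.2778

Work:
Check pure NE:
(Stag, Stag): (25, 25) - no unilateral deviation beneficial
(Hare, Hare): (12, 12) - no unilateral deviation beneficial
Mixed NE: P1 plays Stag with p = 0.2778, P2 plays Stag with q = 0.2778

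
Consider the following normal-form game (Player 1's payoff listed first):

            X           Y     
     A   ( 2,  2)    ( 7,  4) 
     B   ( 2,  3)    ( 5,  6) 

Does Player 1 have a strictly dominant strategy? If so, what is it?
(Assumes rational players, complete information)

No strictly dominant strategy exists for Player 1

Work:
A strategy strictly dominates another if it gives a strictly higher payoff against every opponent action. Compare each pair of P1's strategies column-by-column:
  A vs B: [2 vs 2, 7 vs 5] → A does not strictly dominate B (column X: 2 ≤ 2)
  B vs A: [2 vs 2, 5 vs 7] → B does not strictly dominate A (column X: 2 ≤ 2)
No single strategy strictly dominates all others → no strictly dominant strategy.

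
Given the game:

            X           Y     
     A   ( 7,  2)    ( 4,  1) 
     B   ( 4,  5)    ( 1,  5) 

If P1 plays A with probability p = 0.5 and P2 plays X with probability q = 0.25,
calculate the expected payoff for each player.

E[P1] = 3.25, E[P2] = 3.125

Work:
E[P1] = p·q·π₁(A,X) + p·(1-q)·π₁(A,Y) + (1-p)·q·π₁(B,X) + (1-p)·(1-q)·π₁(B,Y)
= 0.5·0.25·7 + 0.5·0.75·4 + 0.5·0.25·4 + 0.5·0.75·1
= 3.25

E[P2] = 3.125 (similar calculation)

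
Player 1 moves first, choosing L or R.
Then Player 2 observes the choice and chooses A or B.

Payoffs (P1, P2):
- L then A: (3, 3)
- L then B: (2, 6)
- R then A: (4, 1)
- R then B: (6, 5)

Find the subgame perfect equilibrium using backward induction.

P1 plays R, P2 plays B after L and B after R; Payoff (6, 5)

Work:
Backward induction:
After L: P2 chooses B → P1 gets 2
After R: P2 chooses B → P1 gets 6
P1 chooses R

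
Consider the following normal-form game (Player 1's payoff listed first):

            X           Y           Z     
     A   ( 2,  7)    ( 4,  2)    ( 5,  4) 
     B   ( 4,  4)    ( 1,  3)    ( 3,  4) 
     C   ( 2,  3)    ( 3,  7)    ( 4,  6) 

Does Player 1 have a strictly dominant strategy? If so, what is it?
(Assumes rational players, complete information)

No strictly dominant strategy exists for Player 1

Work:
A strategy strictly dominates another if it gives a strictly higher payoff against every opponent action. Compare each pair of P1's strategies column-by-column:
  A vs B: [2 vs 4, 4 vs 1, 5 vs 3] → A does not strictly dominate B (column X: 2 ≤ 4)
  A vs C: [2 vs 2, 4 vs 3, 5 vs 4] → A does not strictly dominate C (column X: 2 ≤ 2)
  B vs A: [4 vs 2, 1 vs 4, 3 vs 5] → B does not strictly dominate A (column Y: 1 ≤ 4)
  B vs C: [4 vs 2, 1 vs 3, 3 vs 4] → B does not strictly dominate C (column Y: 1 ≤ 3)
  C vs A: [2 vs 2, 3 vs 4, 4 vs 5] → C does not strictly dominate A (column X: 2 ≤ 2)
  C vs B: [2 vs 4, 3 vs 1, 4 vs 3] → C does not strictly dominate B (column X: 2 ≤ 4)
No single strategy strictly dominates all others → no strictly dominant strategy.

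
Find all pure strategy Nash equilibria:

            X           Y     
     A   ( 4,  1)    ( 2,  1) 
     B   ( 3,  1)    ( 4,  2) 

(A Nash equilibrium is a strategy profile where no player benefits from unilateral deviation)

Nash equilibrium: (A, X), (B, Y)

Work:
Best responses:
  P1 vs X: payoffs [4, 3] → best response A (payoff 4)
  P1 vs Y: payoffs [2, 4] → best response B (payoff 4)
  P2 vs A: payoffs [1, 1] → best response X/Y (payoff 1)
  P2 vs B: payoffs [1, 2] → best response Y (payoff 2)
Mutual best responses: (A,X), (B,Y) → Nash equilibria.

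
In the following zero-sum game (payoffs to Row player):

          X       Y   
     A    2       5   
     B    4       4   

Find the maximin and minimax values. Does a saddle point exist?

Maximin = 4, Minimax = 4, Saddle: True

Work:
Row minimums: [2, 4] → maximin = 4
Column maximums: [4, 5] → minimax = 4
Saddle point exists! Game value = 4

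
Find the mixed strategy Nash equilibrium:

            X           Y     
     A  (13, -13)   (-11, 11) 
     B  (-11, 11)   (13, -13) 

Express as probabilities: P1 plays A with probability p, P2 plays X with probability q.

p = 0.5, q = 0.5

Work:
Find probabilities that make opponent indifferent:
P2 chooses q to make P1 indifferent between A and B
P1 chooses p to make P2 indifferent between X and Y
Mixed NE: P1 plays (A: 0.5, B: 0.5), P2 plays (X: 0.5, Y: 0.5)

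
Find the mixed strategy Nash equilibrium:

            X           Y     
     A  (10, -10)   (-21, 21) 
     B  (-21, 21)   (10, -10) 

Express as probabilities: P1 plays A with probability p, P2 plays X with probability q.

p = 0.5, q = 0.5

Work:
Find probabilities that make opponent indifferent:
P2 chooses q to make P1 indifferent between A and B
P1 chooses p to make P2 indifferent between X and Y
Mixed NE: P1 plays (A: 0.5, B: 0.5), P2 plays (X: 0.5, Y: 0.5)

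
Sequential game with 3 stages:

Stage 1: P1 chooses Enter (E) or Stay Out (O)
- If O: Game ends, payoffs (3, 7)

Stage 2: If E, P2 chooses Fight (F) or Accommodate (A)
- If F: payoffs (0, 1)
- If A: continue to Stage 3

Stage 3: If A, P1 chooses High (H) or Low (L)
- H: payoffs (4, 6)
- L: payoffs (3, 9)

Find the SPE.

SPE: (E, A, H); Outcome (4, 6)

Work:
Stage 3: P1 chooses H (4 vs 3)
Stage 2: P2: F->1, A->6 (anticipating H). Choose A
Stage 1: P1: O->3, E->4 (anticipating A, H). Choose E
SPE path: E -> A -> H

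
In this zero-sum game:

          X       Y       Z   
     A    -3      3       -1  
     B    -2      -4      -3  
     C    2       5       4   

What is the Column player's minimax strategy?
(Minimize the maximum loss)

Column should play X, value = 2

Work:
Column player minimizes Row's maximum payoff:
Column X: max payoff to Row = 2
Column Y: max payoff to Row = 5
Column Z: max payoff to Row = 4
Minimum is 2, achieved by column X.
Minimax strategy: X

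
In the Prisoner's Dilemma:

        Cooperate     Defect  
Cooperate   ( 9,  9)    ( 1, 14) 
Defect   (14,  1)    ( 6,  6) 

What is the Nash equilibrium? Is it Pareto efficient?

(Defect, Defect) is NE; not Pareto efficient

Work:
Defect dominates Cooperate for both players:
If P2 cooperates: Defect (14) > Cooperate (9)
If P2 defects: Defect (6) > Cooperate (1)
NE: (Defect, Defect) with payoff (6, 6)
But (Cooperate, Cooperate) = (9, 9) Pareto dominates (6, 6)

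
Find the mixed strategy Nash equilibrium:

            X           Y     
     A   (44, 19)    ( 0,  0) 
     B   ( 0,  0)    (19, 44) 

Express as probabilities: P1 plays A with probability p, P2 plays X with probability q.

p = 0.6984, q = 0.3016

Work:
Find probabilities that make opponent indifferent:
P2 chooses q to make P1 indifferent between A and B
P1 chooses p to make P2 indifferent between X and Y
Mixed NE: P1 plays (A: 0.6984, B: 0.3016), P2 plays (X: 0.3016, Y: 0.6984)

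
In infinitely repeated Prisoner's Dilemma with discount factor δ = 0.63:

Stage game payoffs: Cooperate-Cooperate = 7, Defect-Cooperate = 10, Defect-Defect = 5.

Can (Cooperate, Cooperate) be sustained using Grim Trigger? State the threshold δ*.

δ* = 0.6; since δ = 0.63 ≥ 0.6, cooperation can be sustained

Work:
For Grim Trigger:
Cooperate forever: 7/(1-δ)
Defect then punished: 10 + 5·δ/(1-δ)
Need: 7/(1-δ) ≥ 10 + 5·δ/(1-δ)
Solving: δ ≥ (T-R)/(T-P) = (10-7)/(10-5) = 0.6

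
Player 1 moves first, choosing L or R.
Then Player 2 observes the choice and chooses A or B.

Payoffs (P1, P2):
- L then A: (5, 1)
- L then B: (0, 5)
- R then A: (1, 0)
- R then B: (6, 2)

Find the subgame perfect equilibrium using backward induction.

P1 plays R, P2 plays B after L and B after R; Payoff (6, 2)

Work:
Backward induction:
After L: P2 chooses B → P1 gets 0
After R: P2 chooses B → P1 gets 6
P1 chooses R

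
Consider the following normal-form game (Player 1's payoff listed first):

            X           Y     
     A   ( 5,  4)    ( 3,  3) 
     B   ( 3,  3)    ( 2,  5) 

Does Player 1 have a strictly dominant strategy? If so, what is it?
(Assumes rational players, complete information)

Yes, Player 1's strictly dominant strategy is A

Work:
A strategy strictly dominates another if it gives a strictly higher payoff against every opponent action. Compare each pair of P1's strategies column-by-column:
  A vs B: [5 vs 3, 3 vs 2] → A strictly dominates B
  B vs A: [3 vs 5, 2 vs 3] → B does not strictly dominate A (column X: 3 ≤ 5)
A strictly dominates every other strategy → strictly dominant.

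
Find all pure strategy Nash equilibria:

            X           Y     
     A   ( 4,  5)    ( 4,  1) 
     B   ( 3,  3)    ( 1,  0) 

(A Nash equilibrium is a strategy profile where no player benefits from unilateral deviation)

Nash equilibrium: (A, X)

Work:
Best responses:
  P1 vs X: payoffs [4, 3] → best response A (payoff 4)
  P1 vs Y: payoffs [4, 1] → best response A (payoff 4)
  P2 vs A: payoffs [5, 1] → best response X (payoff 5)
  P2 vs B: payoffs [3, 0] → best response X (payoff 3)
Mutual best responses: (A,X) → Nash equilibria.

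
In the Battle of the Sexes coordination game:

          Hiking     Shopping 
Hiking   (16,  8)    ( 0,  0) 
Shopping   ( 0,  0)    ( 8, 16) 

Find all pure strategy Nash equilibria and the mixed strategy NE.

Pure NE: (Hiking, Hiking) and (Shopping, Shopping); Mixed NE: p = 0.6667, q = 0.3333

Work:
Check pure NE:
(Hiking, Hiking): (16, 8) - no unilateral deviation beneficial
(Shopping, Shopping): (8, 16) - no unilateral deviation beneficial
Mixed NE: P1 plays Hiking with p = 0.6667, P2 plays Hiking with q = 0.3333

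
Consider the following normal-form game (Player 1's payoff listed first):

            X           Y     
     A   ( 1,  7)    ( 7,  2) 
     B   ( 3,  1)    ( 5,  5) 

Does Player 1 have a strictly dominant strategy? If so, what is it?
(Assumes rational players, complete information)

No strictly dominant strategy exists for Player 1

Work:
A strategy strictly dominates another if it gives a strictly higher payoff against every opponent action. Compare each pair of P1's strategies column-by-column:
  A vs B: [1 vs 3, 7 vs 5] → A does not strictly dominate B (column X: 1 ≤ 3)
  B vs A: [3 vs 1, 5 vs 7] → B does not strictly dominate A (column Y: 5 ≤ 7)
No single strategy strictly dominates all others → no strictly dominant strategy.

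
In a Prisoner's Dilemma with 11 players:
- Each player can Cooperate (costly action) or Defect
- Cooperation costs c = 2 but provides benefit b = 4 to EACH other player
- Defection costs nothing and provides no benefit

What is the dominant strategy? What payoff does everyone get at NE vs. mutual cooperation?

Dominant: Defect; NE payoff = 0; Coop payoff = 38

Work:
Defect dominates (saves cost c = 2, benefit to others is external)
NE: All defect → everyone gets 0
If all cooperate: each receives (10)×4 - 2 = 38
Social dilemma: 38 > 0 but NE gives 0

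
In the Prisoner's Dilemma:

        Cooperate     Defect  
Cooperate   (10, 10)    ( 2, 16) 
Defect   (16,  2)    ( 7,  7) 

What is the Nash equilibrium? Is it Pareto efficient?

(Defect, Defect) is NE; not Pareto efficient

Work:
Defect dominates Cooperate for both players:
If P2 cooperates: Defect (16) > Cooperate (10)
If P2 defects: Defect (7) > Cooperate (2)
NE: (Defect, Defect) with payoff (7, 7)
But (Cooperate, Cooperate) = (10, 10) Pareto dominates (7, 7)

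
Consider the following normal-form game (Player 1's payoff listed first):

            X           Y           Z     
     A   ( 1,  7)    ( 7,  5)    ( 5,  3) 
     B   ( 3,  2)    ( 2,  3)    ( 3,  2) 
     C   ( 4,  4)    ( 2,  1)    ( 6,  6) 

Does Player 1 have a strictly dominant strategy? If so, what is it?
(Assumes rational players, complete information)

No strictly dominant strategy exists for Player 1

Work:
A strategy strictly dominates another if it gives a strictly higher payoff against every opponent action. Compare each pair of P1's strategies column-by-column:
  A vs B: [1 vs 3, 7 vs 2, 5 vs 3] → A does not strictly dominate B (column X: 1 ≤ 3)
  A vs C: [1 vs 4, 7 vs 2, 5 vs 6] → A does not strictly dominate C (column X: 1 ≤ 4)
  B vs A: [3 vs 1, 2 vs 7, 3 vs 5] → B does not strictly dominate A (column Y: 2 ≤ 7)
  B vs C: [3 vs 4, 2 vs 2, 3 vs 6] → B does not strictly dominate C (column X: 3 ≤ 4)
  C vs A: [4 vs 1, 2 vs 7, 6 vs 5] → C does not strictly dominate A (column Y: 2 ≤ 7)
  C vs B: [4 vs 3, 2 vs 2, 6 vs 3] → C does not strictly dominate B (column Y: 2 ≤ 2)
No single strategy strictly dominates all others → no strictly dominant strategy.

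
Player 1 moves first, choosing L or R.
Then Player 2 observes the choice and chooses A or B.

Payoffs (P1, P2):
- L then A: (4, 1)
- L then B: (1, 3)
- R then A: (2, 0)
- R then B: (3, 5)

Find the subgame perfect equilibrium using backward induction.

P1 plays R, P2 plays B after L and B after R; Payoff (3, 5)

Work:
Backward induction:
After L: P2 chooses B → P1 gets 1
After R: P2 chooses B → P1 gets 3
P1 chooses R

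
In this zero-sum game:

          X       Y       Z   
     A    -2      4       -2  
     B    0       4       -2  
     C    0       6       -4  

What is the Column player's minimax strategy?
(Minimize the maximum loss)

Column should play Z, value = -2

Work:
Column player minimizes Row's maximum payoff:
Column X: max payoff to Row = 0
Column Y: max payoff to Row = 6
Column Z: max payoff to Row = -2
Minimum is -2, achieved by column Z.
Minimax strategy: Z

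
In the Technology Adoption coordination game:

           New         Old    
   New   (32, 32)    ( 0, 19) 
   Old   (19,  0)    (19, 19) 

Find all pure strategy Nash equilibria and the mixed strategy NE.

Pure NE: (New, New) and (Old, Old); Mixed NE: p = 0.5938, q = 0.5938

Work:
Check pure NE:
(New, New): (32, 32) - no unilateral deviation beneficial
(Old, Old): (19, 19) - no unilateral deviation beneficial
Mixed NE: P1 plays New with p = 0.5938, P2 plays New with q = 0.5938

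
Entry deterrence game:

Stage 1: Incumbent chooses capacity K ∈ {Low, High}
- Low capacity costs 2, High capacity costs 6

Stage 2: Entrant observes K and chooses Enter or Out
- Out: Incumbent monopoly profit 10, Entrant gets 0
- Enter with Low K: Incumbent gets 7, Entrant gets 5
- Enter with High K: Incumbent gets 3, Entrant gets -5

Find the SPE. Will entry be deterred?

SPE: (Low, Enter|Low, Out|High); Entry not deterred. Incumbent net profit = 5, Entrant gets 5

Work:
After Low K: Entrant enters (5 > 0)
After High K: Entrant stays out (-5 < 0)
Incumbent: Low → 7−2=5, High → 10−6=4
Incumbent chooses Low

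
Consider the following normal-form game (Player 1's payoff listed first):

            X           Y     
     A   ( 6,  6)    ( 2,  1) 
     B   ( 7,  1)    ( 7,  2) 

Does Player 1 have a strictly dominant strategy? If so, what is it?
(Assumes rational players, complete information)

Yes, Player 1's strictly dominant strategy is B

Work:
A strategy strictly dominates another if it gives a strictly higher payoff against every opponent action. Compare each pair of P1's strategies column-by-column:
  A vs B: [6 vs 7, 2 vs 7] → A does not strictly dominate B (column X: 6 ≤ 7)
  B vs A: [7 vs 6, 7 vs 2] → B strictly dominates A
B strictly dominates every other strategy → strictly dominant.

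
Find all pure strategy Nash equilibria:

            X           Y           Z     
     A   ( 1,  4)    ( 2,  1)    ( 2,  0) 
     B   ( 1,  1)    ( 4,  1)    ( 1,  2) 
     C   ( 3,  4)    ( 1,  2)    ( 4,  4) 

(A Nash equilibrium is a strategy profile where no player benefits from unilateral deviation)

Nash equilibrium: (C, X), (C, Z)

Work:
Best responses:
  P1 vs X: payoffs [1, 1, 3] → best response C (payoff 3)
  P1 vs Y: payoffs [2, 4, 1] → best response B (payoff 4)
  P1 vs Z: payoffs [2, 1, 4] → best response C (payoff 4)
  P2 vs A: payoffs [4, 1, 0] → best response X (payoff 4)
  P2 vs B: payoffs [1, 1, 2] → best response Z (payoff 2)
  P2 vs C: payoffs [4, 2, 4] → best response X/Z (payoff 4)
Mutual best responses: (C,X), (C,Z) → Nash equilibria.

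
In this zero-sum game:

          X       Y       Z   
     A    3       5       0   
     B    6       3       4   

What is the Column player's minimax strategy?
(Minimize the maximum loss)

Column should play Z, value = 4

Work:
Column player minimizes Row's maximum payoff:
Column X: max payoff to Row = 6
Column Y: max payoff to Row = 5
Column Z: max payoff to Row = 4
Minimum is 4, achieved by column Z.
Minimax strategy: Z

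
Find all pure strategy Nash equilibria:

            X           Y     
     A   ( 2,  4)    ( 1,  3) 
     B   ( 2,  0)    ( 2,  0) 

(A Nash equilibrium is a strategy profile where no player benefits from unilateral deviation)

Nash equilibrium: (A, X), (B, X), (B, Y)

Work:
Best responses:
  P1 vs X: payoffs [2, 2] → best response A/B (payoff 2)
  P1 vs Y: payoffs [1, 2] → best response B (payoff 2)
  P2 vs A: payoffs [4, 3] → best response X (payoff 4)
  P2 vs B: payoffs [0, 0] → best response X/Y (payoff 0)
Mutual best responses: (A,X), (B,X), (B,Y) → Nash equilibria.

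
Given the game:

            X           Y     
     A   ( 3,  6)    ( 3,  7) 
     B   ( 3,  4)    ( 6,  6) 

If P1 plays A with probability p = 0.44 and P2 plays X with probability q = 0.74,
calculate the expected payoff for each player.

E[P1] = 3.4368, E[P2] = 5.2856

Work:
E[P1] = p·q·π₁(A,X) + p·(1-q)·π₁(A,Y) + (1-p)·q·π₁(B,X) + (1-p)·(1-q)·π₁(B,Y)
= 0.44·0.74·3 + 0.44·0.26·3 + 0.56·0.74·3 + 0.56·0.26·6
= 3.4368

E[P2] = 5.2856 (similar calculation)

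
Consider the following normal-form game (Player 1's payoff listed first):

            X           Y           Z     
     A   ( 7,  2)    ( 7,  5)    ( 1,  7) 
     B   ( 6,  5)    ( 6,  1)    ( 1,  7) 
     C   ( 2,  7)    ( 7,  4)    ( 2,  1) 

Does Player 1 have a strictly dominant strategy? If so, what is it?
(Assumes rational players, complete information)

No strictly dominant strategy exists for Player 1

Work:
A strategy strictly dominates another if it gives a strictly higher payoff against every opponent action. Compare each pair of P1's strategies column-by-column:
  A vs B: [7 vs 6, 7 vs 6, 1 vs 1] → A does not strictly dominate B (column Z: 1 ≤ 1)
  A vs C: [7 vs 2, 7 vs 7, 1 vs 2] → A does not strictly dominate C (column Y: 7 ≤ 7)
  B vs A: [6 vs 7, 6 vs 7, 1 vs 1] → B does not strictly dominate A (column X: 6 ≤ 7)
  B vs C: [6 vs 2, 6 vs 7, 1 vs 2] → B does not strictly dominate C (column Y: 6 ≤ 7)
  C vs A: [2 vs 7, 7 vs 7, 2 vs 1] → C does not strictly dominate A (column X: 2 ≤ 7)
  C vs B: [2 vs 6, 7 vs 6, 2 vs 1] → C does not strictly dominate B (column X: 2 ≤ 6)
No single strategy strictly dominates all others → no strictly dominant strategy.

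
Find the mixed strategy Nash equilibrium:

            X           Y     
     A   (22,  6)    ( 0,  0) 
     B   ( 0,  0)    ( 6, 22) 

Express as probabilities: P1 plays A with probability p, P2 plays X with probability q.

p = 0.7857, q = 0.2143

Work:
Find probabilities that make opponent indifferent:
P2 chooses q to make P1 indifferent between A and B
P1 chooses p to make P2 indifferent between X and Y
Mixed NE: P1 plays (A: 0.7857, B: 0.2143), P2 plays (X: 0.2143, Y: 0.7857)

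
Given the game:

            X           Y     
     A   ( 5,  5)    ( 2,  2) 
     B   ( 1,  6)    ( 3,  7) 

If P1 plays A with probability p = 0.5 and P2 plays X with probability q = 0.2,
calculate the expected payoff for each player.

E[P1] = 2.6, E[P2] = 4.7

Work:
E[P1] = p·q·π₁(A,X) + p·(1-q)·π₁(A,Y) + (1-p)·q·π₁(B,X) + (1-p)·(1-q)·π₁(B,Y)
= 0.5·0.2·5 + 0.5·0.8·2 + 0.5·0.2·1 + 0.5·0.8·3
= 2.6

E[P2] = 4.7 (similar calculation)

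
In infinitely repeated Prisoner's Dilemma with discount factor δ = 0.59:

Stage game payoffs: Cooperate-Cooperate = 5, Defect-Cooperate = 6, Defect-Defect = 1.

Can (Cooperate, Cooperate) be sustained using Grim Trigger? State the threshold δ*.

δ* = 0.2; since δ = 0.59 ≥ 0.2, cooperation can be sustained

Work:
For Grim Trigger:
Cooperate forever: 5/(1-δ)
Defect then punished: 6 + 1·δ/(1-δ)
Need: 5/(1-δ) ≥ 6 + 1·δ/(1-δ)
Solving: δ ≥ (T-R)/(T-P) = (6-5)/(6-1) = 0.2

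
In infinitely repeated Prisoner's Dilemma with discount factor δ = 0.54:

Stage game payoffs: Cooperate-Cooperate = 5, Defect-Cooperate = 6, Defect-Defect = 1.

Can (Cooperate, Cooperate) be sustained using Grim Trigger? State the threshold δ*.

δ* = 0.2; since δ = 0.54 ≥ 0.2, cooperation can be sustained

Work:
For Grim Trigger:
Cooperate forever: 5/(1-δ)
Defect then punished: 6 + 1·δ/(1-δ)
Need: 5/(1-δ) ≥ 6 + 1·δ/(1-δ)
Solving: δ ≥ (T-R)/(T-P) = (6-5)/(6-1) = 0.2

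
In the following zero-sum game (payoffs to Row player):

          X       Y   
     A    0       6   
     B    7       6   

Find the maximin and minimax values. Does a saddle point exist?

Maximin = 6, Minimax = 6, Saddle: True

Work:
Row minimums: [0, 6] → maximin = 6
Column maximums: [7, 6] → minimax = 6
Saddle point exists! Game value = 6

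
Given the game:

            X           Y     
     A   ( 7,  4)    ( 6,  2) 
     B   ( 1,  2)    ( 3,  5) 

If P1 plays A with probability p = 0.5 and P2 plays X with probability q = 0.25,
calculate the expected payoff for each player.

E[P1] = 4.375, E[P2] = 3.375

Work:
E[P1] = p·q·π₁(A,X) + p·(1-q)·π₁(A,Y) + (1-p)·q·π₁(B,X) + (1-p)·(1-q)·π₁(B,Y)
= 0.5·0.25·7 + 0.5·0.75·6 + 0.5·0.25·1 + 0.5·0.75·3
= 4.375

E[P2] = 3.375 (similar calculation)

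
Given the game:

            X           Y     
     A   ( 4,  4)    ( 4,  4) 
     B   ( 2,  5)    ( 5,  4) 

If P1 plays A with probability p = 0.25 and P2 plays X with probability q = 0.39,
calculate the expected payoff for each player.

E[P1] = 3.8725, E[P2] = 4.2925

Work:
E[P1] = p·q·π₁(A,X) + p·(1-q)·π₁(A,Y) + (1-p)·q·π₁(B,X) + (1-p)·(1-q)·π₁(B,Y)
= 0.25·0.39·4 + 0.25·0.61·4 + 0.75·0.39·2 + 0.75·0.61·5
= 3.8725

E[P2] = 4.2925 (similar calculation)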